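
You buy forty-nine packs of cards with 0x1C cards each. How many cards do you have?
Convert 0x1C (hexadecimal) → 1×16 + 12 = 28 (decimal)
Convert forty-nine (English words) → 49 (decimal)
Compute 28 × 49 = 1372
1372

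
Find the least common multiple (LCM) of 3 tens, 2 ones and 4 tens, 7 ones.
Convert 3 tens, 2 ones (place-value notation) → 3×10 + 2 = 32 (decimal)
Convert 4 tens, 7 ones (place-value notation) → 4×10 + 7 = 47 (decimal)
Compute lcm(32, 47) = 1504
1504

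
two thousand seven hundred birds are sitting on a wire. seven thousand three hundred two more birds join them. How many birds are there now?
Convert two thousand seven hundred (English words) → 2×1000 + 7×100 = 2700 (decimal)
Convert seven thousand three hundred two (English words) → 7×1000 + 3×100 + 2 = 7302 (decimal)
Compute 2700 + 7302 = 10002
10002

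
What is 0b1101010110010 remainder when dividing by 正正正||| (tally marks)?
Convert 0b1101010110010 (binary) → 4096 + 2048 + 512 + 128 + 32 + 16 + 2 = 6834 (decimal)
Convert 正正正||| (tally marks) → 5 + 5 + 5 + 3 = 18 (decimal)
Compute 6834 mod 18 = 12
12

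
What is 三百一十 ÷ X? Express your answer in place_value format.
Convert 三百一十 (Chinese numeral) → 3×100 + 1×10 = 310 (decimal)
Convert X (Roman numeral) → 10 (decimal)
Compute 310 ÷ 10 = 31
Convert 31 (decimal) → 31 = 3×10 + 1 → 3 tens, 1 one (place-value notation)
3 tens, 1 one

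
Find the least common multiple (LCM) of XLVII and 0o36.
Convert XLVII (Roman numeral) → 40 + 5 + 1 + 1 = 47 (decimal)
Convert 0o36 (octal) → 3×8 + 6 = 30 (decimal)
Compute lcm(47, 30) = 1410
1410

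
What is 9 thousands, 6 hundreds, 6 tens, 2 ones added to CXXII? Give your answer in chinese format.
Convert 9 thousands, 6 hundreds, 6 tens, 2 ones (place-value notation) → 9×1000 + 6×100 + 6×10 + 2 = 9662 (decimal)
Convert CXXII (Roman numeral) → 100 + 10 + 10 + 1 + 1 = 122 (decimal)
Compute 9662 + 122 = 9784
Convert 9784 (decimal) → 9784 = 9×1000 + 7×100 + 8×10 + 4 → 九千七百八十四 (Chinese numeral)
九千七百八十四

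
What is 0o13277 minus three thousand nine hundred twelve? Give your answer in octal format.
Convert 0o13277 (octal) → 1×4096 + 3×512 + 2×64 + 7×8 + 7 = 5823 (decimal)
Convert three thousand nine hundred twelve (English words) → 3×1000 + 9×100 + 12 = 3912 (decimal)
Compute 5823 - 3912 = 1911
Convert 1911 (decimal) → 1911 = 3×512 + 5×64 + 6×8 + 7 → 0o3567 (octal)
0o3567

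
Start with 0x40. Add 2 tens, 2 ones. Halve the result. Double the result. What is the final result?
Convert 0x40 (hexadecimal) → 4×16 = 64 (decimal)
Start: 64
Convert 2 tens, 2 ones (place-value notation) → 2×10 + 2 = 22 (decimal)
64 + 22 = 86
86 ÷ 2 = 43
43 × 2 = 86
86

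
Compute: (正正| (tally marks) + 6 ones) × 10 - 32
Convert 正正| (tally marks) → 5 + 5 + 1 = 11 (decimal)
Convert 6 ones (place-value notation) → 6 (decimal)
Expression in decimal: (11 + 6) × 10 - 32
Parentheses first: 11 + 6 = 17
Multiply: 17 × 10 = 170
Subtract: 170 - 32 = 138
138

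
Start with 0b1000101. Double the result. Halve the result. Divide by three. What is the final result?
Convert 0b1000101 (binary) → 64 + 4 + 1 = 69 (decimal)
Start: 69
69 × 2 = 138
138 ÷ 2 = 69
Convert three (English words) → 3 (decimal)
69 ÷ 3 = 23
23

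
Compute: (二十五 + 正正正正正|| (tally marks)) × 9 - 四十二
Convert 二十五 (Chinese numeral) → 2×10 + 5 = 25 (decimal)
Convert 正正正正正|| (tally marks) → 5 + 5 + 5 + 5 + 5 + 2 = 27 (decimal)
Convert 四十二 (Chinese numeral) → 4×10 + 2 = 42 (decimal)
Expression in decimal: (25 + 27) × 9 - 42
Parentheses first: 25 + 27 = 52
Multiply: 52 × 9 = 468
Subtract: 468 - 42 = 426
426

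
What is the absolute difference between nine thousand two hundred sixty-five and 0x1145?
Convert nine thousand two hundred sixty-five (English words) → 9×1000 + 2×100 + 65 = 9265 (decimal)
Convert 0x1145 (hexadecimal) → 1×4096 + 1×256 + 4×16 + 5 = 4421 (decimal)
Compute |9265 - 4421| = 4844
4844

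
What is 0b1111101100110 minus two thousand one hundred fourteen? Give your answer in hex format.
Convert 0b1111101100110 (binary) → 4096 + 2048 + 1024 + 512 + 256 + 64 + 32 + 4 + 2 = 8038 (decimal)
Convert two thousand one hundred fourteen (English words) → 2×1000 + 1×100 + 14 = 2114 (decimal)
Compute 8038 - 2114 = 5924
Convert 5924 (decimal) → 5924 = 1×4096 + 7×256 + 2×16 + 4 → 0x1724 (hexadecimal)
0x1724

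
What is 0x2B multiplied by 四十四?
Convert 0x2B (hexadecimal) → 2×16 + 11 = 43 (decimal)
Convert 四十四 (Chinese numeral) → 4×10 + 4 = 44 (decimal)
Compute 43 × 44 = 1892
1892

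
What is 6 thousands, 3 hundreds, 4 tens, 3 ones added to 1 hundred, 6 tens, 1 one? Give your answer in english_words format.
Convert 6 thousands, 3 hundreds, 4 tens, 3 ones (place-value notation) → 6×1000 + 3×100 + 4×10 + 3 = 6343 (decimal)
Convert 1 hundred, 6 tens, 1 one (place-value notation) → 1×100 + 6×10 + 1 = 161 (decimal)
Compute 6343 + 161 = 6504
Convert 6504 (decimal) → 6504 = 6×1000 + 5×100 + 4 → six thousand five hundred four (English words)
six thousand five hundred four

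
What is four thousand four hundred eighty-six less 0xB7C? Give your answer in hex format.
Convert four thousand four hundred eighty-six (English words) → 4×1000 + 4×100 + 86 = 4486 (decimal)
Convert 0xB7C (hexadecimal) → 11×256 + 7×16 + 12 = 2940 (decimal)
Compute 4486 - 2940 = 1546
Convert 1546 (decimal) → 1546 = 6×256 + 10 → 0x60A (hexadecimal)
0x60A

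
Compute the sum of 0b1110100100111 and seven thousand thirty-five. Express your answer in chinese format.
Convert 0b1110100100111 (binary) → 4096 + 2048 + 1024 + 256 + 32 + 4 + 2 + 1 = 7463 (decimal)
Convert seven thousand thirty-five (English words) → 7×1000 + 35 = 7035 (decimal)
Compute 7463 + 7035 = 14498
Convert 14498 (decimal) → 14498 = 1×10000 + 4×1000 + 4×100 + 9×10 + 8 → 一万四千四百九十八 (Chinese numeral)
一万四千四百九十八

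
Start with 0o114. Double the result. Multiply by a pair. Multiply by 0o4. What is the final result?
Convert 0o114 (octal) → 1×64 + 1×8 + 4 = 76 (decimal)
Start: 76
76 × 2 = 152
Convert a pair (colloquial) → 2 (decimal)
152 × 2 = 304
Convert 0o4 (octal) → 4 (decimal)
304 × 4 = 1216
1216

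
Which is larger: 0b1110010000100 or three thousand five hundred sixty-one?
Convert 0b1110010000100 (binary) → 4096 + 2048 + 1024 + 128 + 4 = 7300 (decimal)
Convert three thousand five hundred sixty-one (English words) → 3×1000 + 5×100 + 61 = 3561 (decimal)
Compare 7300 vs 3561: larger = 7300
7300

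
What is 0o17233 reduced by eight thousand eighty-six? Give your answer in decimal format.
Convert 0o17233 (octal) → 1×4096 + 7×512 + 2×64 + 3×8 + 3 = 7835 (decimal)
Convert eight thousand eighty-six (English words) → 8×1000 + 86 = 8086 (decimal)
Compute 7835 - 8086 = -251
-251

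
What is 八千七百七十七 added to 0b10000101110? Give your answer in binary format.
Convert 八千七百七十七 (Chinese numeral) → 8×1000 + 7×100 + 7×10 + 7 = 8777 (decimal)
Convert 0b10000101110 (binary) → 1024 + 32 + 8 + 4 + 2 = 1070 (decimal)
Compute 8777 + 1070 = 9847
Convert 9847 (decimal) → 9847 = 8192 + 1024 + 512 + 64 + 32 + 16 + 4 + 2 + 1 → 0b10011001110111 (binary)
0b10011001110111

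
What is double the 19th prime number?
The 19th prime number = 67
Compute 67 × 2 = 134
134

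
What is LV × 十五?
Convert LV (Roman numeral) → 50 + 5 = 55 (decimal)
Convert 十五 (Chinese numeral) → 1×10 + 5 = 15 (decimal)
Compute 55 × 15 = 825
825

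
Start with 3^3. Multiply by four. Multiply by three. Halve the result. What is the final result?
Convert 3^3 (power) → 27 (decimal)
Start: 27
Convert four (English words) → 4 (decimal)
27 × 4 = 108
Convert three (English words) → 3 (decimal)
108 × 3 = 324
324 ÷ 2 = 162
162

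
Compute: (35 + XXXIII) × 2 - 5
Convert XXXIII (Roman numeral) → 10 + 10 + 10 + 1 + 1 + 1 = 33 (decimal)
Expression in decimal: (35 + 33) × 2 - 5
Parentheses first: 35 + 33 = 68
Multiply: 68 × 2 = 136
Subtract: 136 - 5 = 131
131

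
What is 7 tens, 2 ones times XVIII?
Convert 7 tens, 2 ones (place-value notation) → 7×10 + 2 = 72 (decimal)
Convert XVIII (Roman numeral) → 10 + 5 + 1 + 1 + 1 = 18 (decimal)
Compute 72 × 18 = 1296
1296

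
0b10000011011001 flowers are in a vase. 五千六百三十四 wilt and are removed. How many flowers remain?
Convert 0b10000011011001 (binary) → 8192 + 128 + 64 + 16 + 8 + 1 = 8409 (decimal)
Convert 五千六百三十四 (Chinese numeral) → 5×1000 + 6×100 + 3×10 + 4 = 5634 (decimal)
Compute 8409 - 5634 = 2775
2775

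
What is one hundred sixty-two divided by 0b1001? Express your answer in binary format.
Convert one hundred sixty-two (English words) → 1×100 + 62 = 162 (decimal)
Convert 0b1001 (binary) → 8 + 1 = 9 (decimal)
Compute 162 ÷ 9 = 18
Convert 18 (decimal) → 18 = 16 + 2 → 0b10010 (binary)
0b10010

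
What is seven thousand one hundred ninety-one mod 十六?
Convert seven thousand one hundred ninety-one (English words) → 7×1000 + 1×100 + 91 = 7191 (decimal)
Convert 十六 (Chinese numeral) → 1×10 + 6 = 16 (decimal)
Compute 7191 mod 16 = 7
7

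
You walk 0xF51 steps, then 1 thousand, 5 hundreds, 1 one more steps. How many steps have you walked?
Convert 0xF51 (hexadecimal) → 15×256 + 5×16 + 1 = 3921 (decimal)
Convert 1 thousand, 5 hundreds, 1 one (place-value notation) → 1×1000 + 5×100 + 1 = 1501 (decimal)
Compute 3921 + 1501 = 5422
5422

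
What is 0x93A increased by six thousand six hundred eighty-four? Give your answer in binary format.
Convert 0x93A (hexadecimal) → 9×256 + 3×16 + 10 = 2362 (decimal)
Convert six thousand six hundred eighty-four (English words) → 6×1000 + 6×100 + 84 = 6684 (decimal)
Compute 2362 + 6684 = 9046
Convert 9046 (decimal) → 9046 = 8192 + 512 + 256 + 64 + 16 + 4 + 2 → 0b10001101010110 (binary)
0b10001101010110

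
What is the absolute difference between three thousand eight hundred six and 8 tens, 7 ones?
Convert three thousand eight hundred six (English words) → 3×1000 + 8×100 + 6 = 3806 (decimal)
Convert 8 tens, 7 ones (place-value notation) → 8×10 + 7 = 87 (decimal)
Compute |3806 - 87| = 3719
3719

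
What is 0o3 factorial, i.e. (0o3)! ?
Convert 0o3 (octal) → 3 (decimal)
Compute 3! = 6
6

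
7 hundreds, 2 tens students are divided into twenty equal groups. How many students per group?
Convert 7 hundreds, 2 tens (place-value notation) → 7×100 + 2×10 = 720 (decimal)
Convert twenty (English words) → 20 (decimal)
Compute 720 ÷ 20 = 36
36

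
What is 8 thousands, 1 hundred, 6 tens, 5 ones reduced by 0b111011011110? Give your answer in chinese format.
Convert 8 thousands, 1 hundred, 6 tens, 5 ones (place-value notation) → 8×1000 + 1×100 + 6×10 + 5 = 8165 (decimal)
Convert 0b111011011110 (binary) → 2048 + 1024 + 512 + 128 + 64 + 16 + 8 + 4 + 2 = 3806 (decimal)
Compute 8165 - 3806 = 4359
Convert 4359 (decimal) → 4359 = 4×1000 + 3×100 + 5×10 + 9 → 四千三百五十九 (Chinese numeral)
四千三百五十九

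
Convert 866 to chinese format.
Convert 866 (decimal) → 866 = 8×100 + 6×10 + 6 → 八百六十六 (Chinese numeral)
八百六十六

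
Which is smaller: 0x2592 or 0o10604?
Convert 0x2592 (hexadecimal) → 2×4096 + 5×256 + 9×16 + 2 = 9618 (decimal)
Convert 0o10604 (octal) → 1×4096 + 6×64 + 4 = 4484 (decimal)
Compare 9618 vs 4484: smaller = 4484
4484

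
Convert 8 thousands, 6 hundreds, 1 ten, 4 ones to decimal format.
Convert 8 thousands, 6 hundreds, 1 ten, 4 ones (place-value notation) → 8×1000 + 6×100 + 1×10 + 4 = 8614 (decimal)
8614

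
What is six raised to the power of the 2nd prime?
Convert six (English words) → 6 (decimal)
Convert the 2nd prime (prime index) → 3 (decimal)
Compute 6 ^ 3 = 216
216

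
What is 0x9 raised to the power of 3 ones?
Convert 0x9 (hexadecimal) → 9 (decimal)
Convert 3 ones (place-value notation) → 3 (decimal)
Compute 9 ^ 3 = 729
729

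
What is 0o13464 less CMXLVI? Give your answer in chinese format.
Convert 0o13464 (octal) → 1×4096 + 3×512 + 4×64 + 6×8 + 4 = 5940 (decimal)
Convert CMXLVI (Roman numeral) → 900 + 40 + 5 + 1 = 946 (decimal)
Compute 5940 - 946 = 4994
Convert 4994 (decimal) → 4994 = 4×1000 + 9×100 + 9×10 + 4 → 四千九百九十四 (Chinese numeral)
四千九百九十四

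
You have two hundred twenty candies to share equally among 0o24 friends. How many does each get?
Convert two hundred twenty (English words) → 2×100 + 20 = 220 (decimal)
Convert 0o24 (octal) → 2×8 + 4 = 20 (decimal)
Compute 220 ÷ 20 = 11
11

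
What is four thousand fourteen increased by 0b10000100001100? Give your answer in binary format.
Convert four thousand fourteen (English words) → 4×1000 + 14 = 4014 (decimal)
Convert 0b10000100001100 (binary) → 8192 + 256 + 8 + 4 = 8460 (decimal)
Compute 4014 + 8460 = 12474
Convert 12474 (decimal) → 12474 = 8192 + 4096 + 128 + 32 + 16 + 8 + 2 → 0b11000010111010 (binary)
0b11000010111010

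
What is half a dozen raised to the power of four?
Convert half a dozen (colloquial) → 6 (decimal)
Convert four (English words) → 4 (decimal)
Compute 6 ^ 4 = 1296
1296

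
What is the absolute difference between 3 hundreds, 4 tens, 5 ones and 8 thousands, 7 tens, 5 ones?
Convert 3 hundreds, 4 tens, 5 ones (place-value notation) → 3×100 + 4×10 + 5 = 345 (decimal)
Convert 8 thousands, 7 tens, 5 ones (place-value notation) → 8×1000 + 7×10 + 5 = 8075 (decimal)
Compute |345 - 8075| = 7730
7730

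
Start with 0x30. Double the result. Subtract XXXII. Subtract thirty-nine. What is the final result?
Convert 0x30 (hexadecimal) → 3×16 = 48 (decimal)
Start: 48
48 × 2 = 96
Convert XXXII (Roman numeral) → 10 + 10 + 10 + 1 + 1 = 32 (decimal)
96 - 32 = 64
Convert thirty-nine (English words) → 39 (decimal)
64 - 39 = 25
25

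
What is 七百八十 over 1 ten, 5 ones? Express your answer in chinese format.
Convert 七百八十 (Chinese numeral) → 7×100 + 8×10 = 780 (decimal)
Convert 1 ten, 5 ones (place-value notation) → 1×10 + 5 = 15 (decimal)
Compute 780 ÷ 15 = 52
Convert 52 (decimal) → 52 = 5×10 + 2 → 五十二 (Chinese numeral)
五十二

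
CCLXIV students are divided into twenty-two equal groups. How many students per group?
Convert CCLXIV (Roman numeral) → 100 + 100 + 50 + 10 + 4 = 264 (decimal)
Convert twenty-two (English words) → 22 (decimal)
Compute 264 ÷ 22 = 12
12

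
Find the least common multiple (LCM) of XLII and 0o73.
Convert XLII (Roman numeral) → 40 + 1 + 1 = 42 (decimal)
Convert 0o73 (octal) → 7×8 + 3 = 59 (decimal)
Compute lcm(42, 59) = 2478
2478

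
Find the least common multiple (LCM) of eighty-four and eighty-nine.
Convert eighty-four (English words) → 84 (decimal)
Convert eighty-nine (English words) → 89 (decimal)
Compute lcm(84, 89) = 7476
7476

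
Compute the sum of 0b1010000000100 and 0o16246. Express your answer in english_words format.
Convert 0b1010000000100 (binary) → 4096 + 1024 + 4 = 5124 (decimal)
Convert 0o16246 (octal) → 1×4096 + 6×512 + 2×64 + 4×8 + 6 = 7334 (decimal)
Compute 5124 + 7334 = 12458
Convert 12458 (decimal) → 12458 = 12×1000 + 4×100 + 58 → twelve thousand four hundred fifty-eight (English words)
twelve thousand four hundred fifty-eight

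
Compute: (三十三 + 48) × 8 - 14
Convert 三十三 (Chinese numeral) → 3×10 + 3 = 33 (decimal)
Expression in decimal: (33 + 48) × 8 - 14
Parentheses first: 33 + 48 = 81
Multiply: 81 × 8 = 648
Subtract: 648 - 14 = 634
634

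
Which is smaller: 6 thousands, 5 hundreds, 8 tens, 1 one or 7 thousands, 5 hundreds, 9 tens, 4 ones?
Convert 6 thousands, 5 hundreds, 8 tens, 1 one (place-value notation) → 6×1000 + 5×100 + 8×10 + 1 = 6581 (decimal)
Convert 7 thousands, 5 hundreds, 9 tens, 4 ones (place-value notation) → 7×1000 + 5×100 + 9×10 + 4 = 7594 (decimal)
Compare 6581 vs 7594: smaller = 6581
6581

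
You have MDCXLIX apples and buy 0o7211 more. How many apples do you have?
Convert MDCXLIX (Roman numeral) → 1000 + 500 + 100 + 40 + 9 = 1649 (decimal)
Convert 0o7211 (octal) → 7×512 + 2×64 + 1×8 + 1 = 3721 (decimal)
Compute 1649 + 3721 = 5370
5370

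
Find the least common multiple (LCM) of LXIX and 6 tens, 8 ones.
Convert LXIX (Roman numeral) → 50 + 10 + 9 = 69 (decimal)
Convert 6 tens, 8 ones (place-value notation) → 6×10 + 8 = 68 (decimal)
Compute lcm(69, 68) = 4692
4692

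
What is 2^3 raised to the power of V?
Convert 2^3 (power) → 8 (decimal)
Convert V (Roman numeral) → 5 (decimal)
Compute 8 ^ 5 = 32768
32768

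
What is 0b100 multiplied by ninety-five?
Convert 0b100 (binary) → 4 (decimal)
Convert ninety-five (English words) → 95 (decimal)
Compute 4 × 95 = 380
380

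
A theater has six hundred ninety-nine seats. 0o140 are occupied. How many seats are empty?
Convert six hundred ninety-nine (English words) → 6×100 + 99 = 699 (decimal)
Convert 0o140 (octal) → 1×64 + 4×8 = 96 (decimal)
Compute 699 - 96 = 603
603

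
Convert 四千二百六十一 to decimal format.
Convert 四千二百六十一 (Chinese numeral) → 4×1000 + 2×100 + 6×10 + 1 = 4261 (decimal)
4261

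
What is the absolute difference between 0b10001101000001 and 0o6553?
Convert 0b10001101000001 (binary) → 8192 + 512 + 256 + 64 + 1 = 9025 (decimal)
Convert 0o6553 (octal) → 6×512 + 5×64 + 5×8 + 3 = 3435 (decimal)
Compute |9025 - 3435| = 5590
5590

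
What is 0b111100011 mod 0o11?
Convert 0b111100011 (binary) → 256 + 128 + 64 + 32 + 2 + 1 = 483 (decimal)
Convert 0o11 (octal) → 1×8 + 1 = 9 (decimal)
Compute 483 mod 9 = 6
6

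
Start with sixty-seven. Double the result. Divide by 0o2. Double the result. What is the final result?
Convert sixty-seven (English words) → 67 (decimal)
Start: 67
67 × 2 = 134
Convert 0o2 (octal) → 2 (decimal)
134 ÷ 2 = 67
67 × 2 = 134
134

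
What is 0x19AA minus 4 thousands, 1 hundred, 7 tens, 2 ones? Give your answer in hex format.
Convert 0x19AA (hexadecimal) → 1×4096 + 9×256 + 10×16 + 10 = 6570 (decimal)
Convert 4 thousands, 1 hundred, 7 tens, 2 ones (place-value notation) → 4×1000 + 1×100 + 7×10 + 2 = 4172 (decimal)
Compute 6570 - 4172 = 2398
Convert 2398 (decimal) → 2398 = 9×256 + 5×16 + 14 → 0x95E (hexadecimal)
0x95E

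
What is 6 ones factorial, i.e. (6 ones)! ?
Convert 6 ones (place-value notation) → 6 (decimal)
Compute 6! = 720
720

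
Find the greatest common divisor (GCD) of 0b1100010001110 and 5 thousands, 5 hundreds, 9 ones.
Convert 0b1100010001110 (binary) → 4096 + 2048 + 128 + 8 + 4 + 2 = 6286 (decimal)
Convert 5 thousands, 5 hundreds, 9 ones (place-value notation) → 5×1000 + 5×100 + 9 = 5509 (decimal)
Compute gcd(6286, 5509) = 7
7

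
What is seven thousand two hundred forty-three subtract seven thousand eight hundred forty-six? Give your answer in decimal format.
Convert seven thousand two hundred forty-three (English words) → 7×1000 + 2×100 + 43 = 7243 (decimal)
Convert seven thousand eight hundred forty-six (English words) → 7×1000 + 8×100 + 46 = 7846 (decimal)
Compute 7243 - 7846 = -603
-603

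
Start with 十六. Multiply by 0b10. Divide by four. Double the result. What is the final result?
Convert 十六 (Chinese numeral) → 1×10 + 6 = 16 (decimal)
Start: 16
Convert 0b10 (binary) → 2 (decimal)
16 × 2 = 32
Convert four (English words) → 4 (decimal)
32 ÷ 4 = 8
8 × 2 = 16
16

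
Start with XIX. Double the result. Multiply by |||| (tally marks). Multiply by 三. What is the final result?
Convert XIX (Roman numeral) → 10 + 9 = 19 (decimal)
Start: 19
19 × 2 = 38
Convert |||| (tally marks) → 4 (decimal)
38 × 4 = 152
Convert 三 (Chinese numeral) → 3 (decimal)
152 × 3 = 456
456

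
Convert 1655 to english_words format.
Convert 1655 (decimal) → 1655 = 1×1000 + 6×100 + 55 → one thousand six hundred fifty-five (English words)
one thousand six hundred fifty-five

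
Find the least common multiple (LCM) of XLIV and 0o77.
Convert XLIV (Roman numeral) → 40 + 4 = 44 (decimal)
Convert 0o77 (octal) → 7×8 + 7 = 63 (decimal)
Compute lcm(44, 63) = 2772
2772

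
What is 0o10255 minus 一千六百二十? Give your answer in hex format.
Convert 0o10255 (octal) → 1×4096 + 2×64 + 5×8 + 5 = 4269 (decimal)
Convert 一千六百二十 (Chinese numeral) → 1×1000 + 6×100 + 2×10 = 1620 (decimal)
Compute 4269 - 1620 = 2649
Convert 2649 (decimal) → 2649 = 10×256 + 5×16 + 9 → 0xA59 (hexadecimal)
0xA59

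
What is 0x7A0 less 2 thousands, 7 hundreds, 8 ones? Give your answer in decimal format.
Convert 0x7A0 (hexadecimal) → 7×256 + 10×16 = 1952 (decimal)
Convert 2 thousands, 7 hundreds, 8 ones (place-value notation) → 2×1000 + 7×100 + 8 = 2708 (decimal)
Compute 1952 - 2708 = -756
-756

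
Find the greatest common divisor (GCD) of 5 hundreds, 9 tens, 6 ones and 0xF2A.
Convert 5 hundreds, 9 tens, 6 ones (place-value notation) → 5×100 + 9×10 + 6 = 596 (decimal)
Convert 0xF2A (hexadecimal) → 15×256 + 2×16 + 10 = 3882 (decimal)
Compute gcd(596, 3882) = 2
2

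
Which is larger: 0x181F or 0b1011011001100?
Convert 0x181F (hexadecimal) → 1×4096 + 8×256 + 1×16 + 15 = 6175 (decimal)
Convert 0b1011011001100 (binary) → 4096 + 1024 + 512 + 128 + 64 + 8 + 4 = 5836 (decimal)
Compare 6175 vs 5836: larger = 6175
6175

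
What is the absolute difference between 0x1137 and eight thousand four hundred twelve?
Convert 0x1137 (hexadecimal) → 1×4096 + 1×256 + 3×16 + 7 = 4407 (decimal)
Convert eight thousand four hundred twelve (English words) → 8×1000 + 4×100 + 12 = 8412 (decimal)
Compute |4407 - 8412| = 4005
4005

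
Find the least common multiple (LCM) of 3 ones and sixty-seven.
Convert 3 ones (place-value notation) → 3 (decimal)
Convert sixty-seven (English words) → 67 (decimal)
Compute lcm(3, 67) = 201
201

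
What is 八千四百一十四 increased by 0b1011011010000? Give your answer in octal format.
Convert 八千四百一十四 (Chinese numeral) → 8×1000 + 4×100 + 1×10 + 4 = 8414 (decimal)
Convert 0b1011011010000 (binary) → 4096 + 1024 + 512 + 128 + 64 + 16 = 5840 (decimal)
Compute 8414 + 5840 = 14254
Convert 14254 (decimal) → 14254 = 3×4096 + 3×512 + 6×64 + 5×8 + 6 → 0o33656 (octal)
0o33656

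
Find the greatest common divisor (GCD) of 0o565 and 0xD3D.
Convert 0o565 (octal) → 5×64 + 6×8 + 5 = 373 (decimal)
Convert 0xD3D (hexadecimal) → 13×256 + 3×16 + 13 = 3389 (decimal)
Compute gcd(373, 3389) = 1
1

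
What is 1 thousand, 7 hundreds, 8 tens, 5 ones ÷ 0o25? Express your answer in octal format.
Convert 1 thousand, 7 hundreds, 8 tens, 5 ones (place-value notation) → 1×1000 + 7×100 + 8×10 + 5 = 1785 (decimal)
Convert 0o25 (octal) → 2×8 + 5 = 21 (decimal)
Compute 1785 ÷ 21 = 85
Convert 85 (decimal) → 85 = 1×64 + 2×8 + 5 → 0o125 (octal)
0o125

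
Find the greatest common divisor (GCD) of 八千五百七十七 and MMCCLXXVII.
Convert 八千五百七十七 (Chinese numeral) → 8×1000 + 5×100 + 7×10 + 7 = 8577 (decimal)
Convert MMCCLXXVII (Roman numeral) → 1000 + 1000 + 100 + 100 + 50 + 10 + 10 + 5 + 1 + 1 = 2277 (decimal)
Compute gcd(8577, 2277) = 9
9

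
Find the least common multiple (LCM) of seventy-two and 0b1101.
Convert seventy-two (English words) → 72 (decimal)
Convert 0b1101 (binary) → 8 + 4 + 1 = 13 (decimal)
Compute lcm(72, 13) = 936
936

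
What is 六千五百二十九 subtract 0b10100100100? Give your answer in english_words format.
Convert 六千五百二十九 (Chinese numeral) → 6×1000 + 5×100 + 2×10 + 9 = 6529 (decimal)
Convert 0b10100100100 (binary) → 1024 + 256 + 32 + 4 = 1316 (decimal)
Compute 6529 - 1316 = 5213
Convert 5213 (decimal) → 5213 = 5×1000 + 2×100 + 13 → five thousand two hundred thirteen (English words)
five thousand two hundred thirteen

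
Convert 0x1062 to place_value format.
Convert 0x1062 (hexadecimal) → 1×4096 + 6×16 + 2 = 4194 (decimal)
Convert 4194 (decimal) → 4194 = 4×1000 + 1×100 + 9×10 + 4 → 4 thousands, 1 hundred, 9 tens, 4 ones (place-value notation)
4 thousands, 1 hundred, 9 tens, 4 ones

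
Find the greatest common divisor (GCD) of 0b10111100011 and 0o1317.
Convert 0b10111100011 (binary) → 1024 + 256 + 128 + 64 + 32 + 2 + 1 = 1507 (decimal)
Convert 0o1317 (octal) → 1×512 + 3×64 + 1×8 + 7 = 719 (decimal)
Compute gcd(1507, 719) = 1
1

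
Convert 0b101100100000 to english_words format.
Convert 0b101100100000 (binary) → 2048 + 512 + 256 + 32 = 2848 (decimal)
Convert 2848 (decimal) → 2848 = 2×1000 + 8×100 + 48 → two thousand eight hundred forty-eight (English words)
two thousand eight hundred forty-eight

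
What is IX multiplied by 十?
Convert IX (Roman numeral) → 9 (decimal)
Convert 十 (Chinese numeral) → 1×10 = 10 (decimal)
Compute 9 × 10 = 90
90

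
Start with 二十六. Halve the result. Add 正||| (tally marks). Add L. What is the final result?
Convert 二十六 (Chinese numeral) → 2×10 + 6 = 26 (decimal)
Start: 26
26 ÷ 2 = 13
Convert 正||| (tally marks) → 5 + 3 = 8 (decimal)
13 + 8 = 21
Convert L (Roman numeral) → 50 (decimal)
21 + 50 = 71
71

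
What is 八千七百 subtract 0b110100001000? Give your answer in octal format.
Convert 八千七百 (Chinese numeral) → 8×1000 + 7×100 = 8700 (decimal)
Convert 0b110100001000 (binary) → 2048 + 1024 + 256 + 8 = 3336 (decimal)
Compute 8700 - 3336 = 5364
Convert 5364 (decimal) → 5364 = 1×4096 + 2×512 + 3×64 + 6×8 + 4 → 0o12364 (octal)
0o12364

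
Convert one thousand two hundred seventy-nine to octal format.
Convert one thousand two hundred seventy-nine (English words) → 1×1000 + 2×100 + 79 = 1279 (decimal)
Convert 1279 (decimal) → 1279 = 2×512 + 3×64 + 7×8 + 7 → 0o2377 (octal)
0o2377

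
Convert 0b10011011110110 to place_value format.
Convert 0b10011011110110 (binary) → 8192 + 1024 + 512 + 128 + 64 + 32 + 16 + 4 + 2 = 9974 (decimal)
Convert 9974 (decimal) → 9974 = 9×1000 + 9×100 + 7×10 + 4 → 9 thousands, 9 hundreds, 7 tens, 4 ones (place-value notation)
9 thousands, 9 hundreds, 7 tens, 4 ones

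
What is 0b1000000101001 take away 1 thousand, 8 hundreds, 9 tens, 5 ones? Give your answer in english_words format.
Convert 0b1000000101001 (binary) → 4096 + 32 + 8 + 1 = 4137 (decimal)
Convert 1 thousand, 8 hundreds, 9 tens, 5 ones (place-value notation) → 1×1000 + 8×100 + 9×10 + 5 = 1895 (decimal)
Compute 4137 - 1895 = 2242
Convert 2242 (decimal) → 2242 = 2×1000 + 2×100 + 42 → two thousand two hundred forty-two (English words)
two thousand two hundred forty-two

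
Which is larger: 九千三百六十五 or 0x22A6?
Convert 九千三百六十五 (Chinese numeral) → 9×1000 + 3×100 + 6×10 + 5 = 9365 (decimal)
Convert 0x22A6 (hexadecimal) → 2×4096 + 2×256 + 10×16 + 6 = 8870 (decimal)
Compare 9365 vs 8870: larger = 9365
9365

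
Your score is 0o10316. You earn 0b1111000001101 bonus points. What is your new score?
Convert 0o10316 (octal) → 1×4096 + 3×64 + 1×8 + 6 = 4302 (decimal)
Convert 0b1111000001101 (binary) → 4096 + 2048 + 1024 + 512 + 8 + 4 + 1 = 7693 (decimal)
Compute 4302 + 7693 = 11995
11995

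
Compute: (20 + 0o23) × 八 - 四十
Convert 0o23 (octal) → 2×8 + 3 = 19 (decimal)
Convert 八 (Chinese numeral) → 8 (decimal)
Convert 四十 (Chinese numeral) → 4×10 = 40 (decimal)
Expression in decimal: (20 + 19) × 8 - 40
Parentheses first: 20 + 19 = 39
Multiply: 39 × 8 = 312
Subtract: 312 - 40 = 272
272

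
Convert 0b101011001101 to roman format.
Convert 0b101011001101 (binary) → 2048 + 512 + 128 + 64 + 8 + 4 + 1 = 2765 (decimal)
Convert 2765 (decimal) → 2765 = 1000 + 1000 + 500 + 100 + 100 + 50 + 10 + 5 → MMDCCLXV (Roman numeral)
MMDCCLXV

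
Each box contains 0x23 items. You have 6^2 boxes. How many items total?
Convert 0x23 (hexadecimal) → 2×16 + 3 = 35 (decimal)
Convert 6^2 (power) → 36 (decimal)
Compute 35 × 36 = 1260
1260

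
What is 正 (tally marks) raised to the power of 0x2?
Convert 正 (tally marks) → 5 (decimal)
Convert 0x2 (hexadecimal) → 2 (decimal)
Compute 5 ^ 2 = 25
25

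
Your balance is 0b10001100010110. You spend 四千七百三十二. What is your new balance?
Convert 0b10001100010110 (binary) → 8192 + 512 + 256 + 16 + 4 + 2 = 8982 (decimal)
Convert 四千七百三十二 (Chinese numeral) → 4×1000 + 7×100 + 3×10 + 2 = 4732 (decimal)
Compute 8982 - 4732 = 4250
4250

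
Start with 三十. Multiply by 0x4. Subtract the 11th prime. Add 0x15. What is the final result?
Convert 三十 (Chinese numeral) → 3×10 = 30 (decimal)
Start: 30
Convert 0x4 (hexadecimal) → 4 (decimal)
30 × 4 = 120
Convert the 11th prime (prime index) → 31 (decimal)
120 - 31 = 89
Convert 0x15 (hexadecimal) → 1×16 + 5 = 21 (decimal)
89 + 21 = 110
110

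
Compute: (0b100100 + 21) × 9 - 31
Convert 0b100100 (binary) → 32 + 4 = 36 (decimal)
Expression in decimal: (36 + 21) × 9 - 31
Parentheses first: 36 + 21 = 57
Multiply: 57 × 9 = 513
Subtract: 513 - 31 = 482
482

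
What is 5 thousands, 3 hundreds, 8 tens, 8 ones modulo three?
Convert 5 thousands, 3 hundreds, 8 tens, 8 ones (place-value notation) → 5×1000 + 3×100 + 8×10 + 8 = 5388 (decimal)
Convert three (English words) → 3 (decimal)
Compute 5388 mod 3 = 0
0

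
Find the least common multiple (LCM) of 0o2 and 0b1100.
Convert 0o2 (octal) → 2 (decimal)
Convert 0b1100 (binary) → 8 + 4 = 12 (decimal)
Compute lcm(2, 12) = 12
12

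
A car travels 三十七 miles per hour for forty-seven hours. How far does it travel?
Convert 三十七 (Chinese numeral) → 3×10 + 7 = 37 (decimal)
Convert forty-seven (English words) → 47 (decimal)
Compute 37 × 47 = 1739
1739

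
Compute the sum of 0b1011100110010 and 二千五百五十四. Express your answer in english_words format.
Convert 0b1011100110010 (binary) → 4096 + 1024 + 512 + 256 + 32 + 16 + 2 = 5938 (decimal)
Convert 二千五百五十四 (Chinese numeral) → 2×1000 + 5×100 + 5×10 + 4 = 2554 (decimal)
Compute 5938 + 2554 = 8492
Convert 8492 (decimal) → 8492 = 8×1000 + 4×100 + 92 → eight thousand four hundred ninety-two (English words)
eight thousand four hundred ninety-two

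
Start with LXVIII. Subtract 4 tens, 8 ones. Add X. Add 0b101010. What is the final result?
Convert LXVIII (Roman numeral) → 50 + 10 + 5 + 1 + 1 + 1 = 68 (decimal)
Start: 68
Convert 4 tens, 8 ones (place-value notation) → 4×10 + 8 = 48 (decimal)
68 - 48 = 20
Convert X (Roman numeral) → 10 (decimal)
20 + 10 = 30
Convert 0b101010 (binary) → 32 + 8 + 2 = 42 (decimal)
30 + 42 = 72
72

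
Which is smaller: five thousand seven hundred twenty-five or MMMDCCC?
Convert five thousand seven hundred twenty-five (English words) → 5×1000 + 7×100 + 25 = 5725 (decimal)
Convert MMMDCCC (Roman numeral) → 1000 + 1000 + 1000 + 500 + 100 + 100 + 100 = 3800 (decimal)
Compare 5725 vs 3800: smaller = 3800
3800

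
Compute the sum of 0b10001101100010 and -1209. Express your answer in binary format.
Convert 0b10001101100010 (binary) → 8192 + 512 + 256 + 64 + 32 + 2 = 9058 (decimal)
Compute 9058 + -1209 = 7849
Convert 7849 (decimal) → 7849 = 4096 + 2048 + 1024 + 512 + 128 + 32 + 8 + 1 → 0b1111010101001 (binary)
0b1111010101001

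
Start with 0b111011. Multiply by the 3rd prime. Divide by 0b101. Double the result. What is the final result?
Convert 0b111011 (binary) → 32 + 16 + 8 + 2 + 1 = 59 (decimal)
Start: 59
Convert the 3rd prime (prime index) → 5 (decimal)
59 × 5 = 295
Convert 0b101 (binary) → 4 + 1 = 5 (decimal)
295 ÷ 5 = 59
59 × 2 = 118
118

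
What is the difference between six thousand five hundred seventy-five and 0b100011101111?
Convert six thousand five hundred seventy-five (English words) → 6×1000 + 5×100 + 75 = 6575 (decimal)
Convert 0b100011101111 (binary) → 2048 + 128 + 64 + 32 + 8 + 4 + 2 + 1 = 2287 (decimal)
Difference: |6575 - 2287| = 4288
4288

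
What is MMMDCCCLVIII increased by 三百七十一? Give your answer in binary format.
Convert MMMDCCCLVIII (Roman numeral) → 1000 + 1000 + 1000 + 500 + 100 + 100 + 100 + 50 + 5 + 1 + 1 + 1 = 3858 (decimal)
Convert 三百七十一 (Chinese numeral) → 3×100 + 7×10 + 1 = 371 (decimal)
Compute 3858 + 371 = 4229
Convert 4229 (decimal) → 4229 = 4096 + 128 + 4 + 1 → 0b1000010000101 (binary)
0b1000010000101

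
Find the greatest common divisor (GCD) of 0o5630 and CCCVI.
Convert 0o5630 (octal) → 5×512 + 6×64 + 3×8 = 2968 (decimal)
Convert CCCVI (Roman numeral) → 100 + 100 + 100 + 5 + 1 = 306 (decimal)
Compute gcd(2968, 306) = 2
2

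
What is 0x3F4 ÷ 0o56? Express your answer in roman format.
Convert 0x3F4 (hexadecimal) → 3×256 + 15×16 + 4 = 1012 (decimal)
Convert 0o56 (octal) → 5×8 + 6 = 46 (decimal)
Compute 1012 ÷ 46 = 22
Convert 22 (decimal) → 22 = 10 + 10 + 1 + 1 → XXII (Roman numeral)
XXII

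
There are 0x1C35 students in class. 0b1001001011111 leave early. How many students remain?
Convert 0x1C35 (hexadecimal) → 1×4096 + 12×256 + 3×16 + 5 = 7221 (decimal)
Convert 0b1001001011111 (binary) → 4096 + 512 + 64 + 16 + 8 + 4 + 2 + 1 = 4703 (decimal)
Compute 7221 - 4703 = 2518
2518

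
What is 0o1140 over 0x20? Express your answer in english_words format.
Convert 0o1140 (octal) → 1×512 + 1×64 + 4×8 = 608 (decimal)
Convert 0x20 (hexadecimal) → 2×16 = 32 (decimal)
Compute 608 ÷ 32 = 19
Convert 19 (decimal) → nineteen (English words)
nineteen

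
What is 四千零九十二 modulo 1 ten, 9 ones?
Convert 四千零九十二 (Chinese numeral) → 4×1000 + 9×10 + 2 = 4092 (decimal)
Convert 1 ten, 9 ones (place-value notation) → 1×10 + 9 = 19 (decimal)
Compute 4092 mod 19 = 7
7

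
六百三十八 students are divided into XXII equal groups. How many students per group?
Convert 六百三十八 (Chinese numeral) → 6×100 + 3×10 + 8 = 638 (decimal)
Convert XXII (Roman numeral) → 10 + 10 + 1 + 1 = 22 (decimal)
Compute 638 ÷ 22 = 29
29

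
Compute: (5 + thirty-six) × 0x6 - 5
Convert thirty-six (English words) → 36 (decimal)
Convert 0x6 (hexadecimal) → 6 (decimal)
Expression in decimal: (5 + 36) × 6 - 5
Parentheses first: 5 + 36 = 41
Multiply: 41 × 6 = 246
Subtract: 246 - 5 = 241
241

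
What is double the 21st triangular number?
The 21st triangular number = 21×22/2 = 231
Compute 231 × 2 = 462
462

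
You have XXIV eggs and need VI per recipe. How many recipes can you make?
Convert XXIV (Roman numeral) → 10 + 10 + 4 = 24 (decimal)
Convert VI (Roman numeral) → 5 + 1 = 6 (decimal)
Compute 24 ÷ 6 = 4
4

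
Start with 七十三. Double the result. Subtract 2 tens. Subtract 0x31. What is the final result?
Convert 七十三 (Chinese numeral) → 7×10 + 3 = 73 (decimal)
Start: 73
73 × 2 = 146
Convert 2 tens (place-value notation) → 2×10 = 20 (decimal)
146 - 20 = 126
Convert 0x31 (hexadecimal) → 3×16 + 1 = 49 (decimal)
126 - 49 = 77
77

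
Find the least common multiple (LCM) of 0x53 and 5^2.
Convert 0x53 (hexadecimal) → 5×16 + 3 = 83 (decimal)
Convert 5^2 (power) → 25 (decimal)
Compute lcm(83, 25) = 2075
2075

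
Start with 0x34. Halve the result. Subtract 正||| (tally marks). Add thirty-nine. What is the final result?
Convert 0x34 (hexadecimal) → 3×16 + 4 = 52 (decimal)
Start: 52
52 ÷ 2 = 26
Convert 正||| (tally marks) → 5 + 3 = 8 (decimal)
26 - 8 = 18
Convert thirty-nine (English words) → 39 (decimal)
18 + 39 = 57
57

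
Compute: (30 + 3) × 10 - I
Convert I (Roman numeral) → 1 (decimal)
Expression in decimal: (30 + 3) × 10 - 1
Parentheses first: 30 + 3 = 33
Multiply: 33 × 10 = 330
Subtract: 330 - 1 = 329
329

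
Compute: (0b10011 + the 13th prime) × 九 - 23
Convert 0b10011 (binary) → 16 + 2 + 1 = 19 (decimal)
Convert the 13th prime (prime index) → 41 (decimal)
Convert 九 (Chinese numeral) → 9 (decimal)
Expression in decimal: (19 + 41) × 9 - 23
Parentheses first: 19 + 41 = 60
Multiply: 60 × 9 = 540
Subtract: 540 - 23 = 517
517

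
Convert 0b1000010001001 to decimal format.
Convert 0b1000010001001 (binary) → 4096 + 128 + 8 + 1 = 4233 (decimal)
4233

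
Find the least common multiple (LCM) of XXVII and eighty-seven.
Convert XXVII (Roman numeral) → 10 + 10 + 5 + 1 + 1 = 27 (decimal)
Convert eighty-seven (English words) → 87 (decimal)
Compute lcm(27, 87) = 783
783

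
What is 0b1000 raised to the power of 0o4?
Convert 0b1000 (binary) → 8 (decimal)
Convert 0o4 (octal) → 4 (decimal)
Compute 8 ^ 4 = 4096
4096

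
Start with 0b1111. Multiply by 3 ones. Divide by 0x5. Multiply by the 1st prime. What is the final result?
Convert 0b1111 (binary) → 8 + 4 + 2 + 1 = 15 (decimal)
Start: 15
Convert 3 ones (place-value notation) → 3 (decimal)
15 × 3 = 45
Convert 0x5 (hexadecimal) → 5 (decimal)
45 ÷ 5 = 9
Convert the 1st prime (prime index) → 2 (decimal)
9 × 2 = 18
18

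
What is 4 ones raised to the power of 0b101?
Convert 4 ones (place-value notation) → 4 (decimal)
Convert 0b101 (binary) → 4 + 1 = 5 (decimal)
Compute 4 ^ 5 = 1024
1024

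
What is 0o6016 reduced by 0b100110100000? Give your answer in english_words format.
Convert 0o6016 (octal) → 6×512 + 1×8 + 6 = 3086 (decimal)
Convert 0b100110100000 (binary) → 2048 + 256 + 128 + 32 = 2464 (decimal)
Compute 3086 - 2464 = 622
Convert 622 (decimal) → 622 = 6×100 + 22 → six hundred twenty-two (English words)
six hundred twenty-two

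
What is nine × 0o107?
Convert nine (English words) → 9 (decimal)
Convert 0o107 (octal) → 1×64 + 7 = 71 (decimal)
Compute 9 × 71 = 639
639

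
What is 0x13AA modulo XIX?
Convert 0x13AA (hexadecimal) → 1×4096 + 3×256 + 10×16 + 10 = 5034 (decimal)
Convert XIX (Roman numeral) → 10 + 9 = 19 (decimal)
Compute 5034 mod 19 = 18
18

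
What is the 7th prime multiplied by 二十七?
Convert the 7th prime (prime index) → 17 (decimal)
Convert 二十七 (Chinese numeral) → 2×10 + 7 = 27 (decimal)
Compute 17 × 27 = 459
459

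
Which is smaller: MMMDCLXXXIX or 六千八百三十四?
Convert MMMDCLXXXIX (Roman numeral) → 1000 + 1000 + 1000 + 500 + 100 + 50 + 10 + 10 + 10 + 9 = 3689 (decimal)
Convert 六千八百三十四 (Chinese numeral) → 6×1000 + 8×100 + 3×10 + 4 = 6834 (decimal)
Compare 3689 vs 6834: smaller = 3689
3689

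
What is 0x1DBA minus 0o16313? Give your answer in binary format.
Convert 0x1DBA (hexadecimal) → 1×4096 + 13×256 + 11×16 + 10 = 7610 (decimal)
Convert 0o16313 (octal) → 1×4096 + 6×512 + 3×64 + 1×8 + 3 = 7371 (decimal)
Compute 7610 - 7371 = 239
Convert 239 (decimal) → 239 = 128 + 64 + 32 + 8 + 4 + 2 + 1 → 0b11101111 (binary)
0b11101111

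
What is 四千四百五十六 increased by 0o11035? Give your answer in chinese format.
Convert 四千四百五十六 (Chinese numeral) → 4×1000 + 4×100 + 5×10 + 6 = 4456 (decimal)
Convert 0o11035 (octal) → 1×4096 + 1×512 + 3×8 + 5 = 4637 (decimal)
Compute 4456 + 4637 = 9093
Convert 9093 (decimal) → 9093 = 9×1000 + 9×10 + 3 → 九千零九十三 (Chinese numeral)
九千零九十三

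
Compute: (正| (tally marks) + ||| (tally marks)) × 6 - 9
Convert 正| (tally marks) → 5 + 1 = 6 (decimal)
Convert ||| (tally marks) → 3 (decimal)
Expression in decimal: (6 + 3) × 6 - 9
Parentheses first: 6 + 3 = 9
Multiply: 9 × 6 = 54
Subtract: 54 - 9 = 45
45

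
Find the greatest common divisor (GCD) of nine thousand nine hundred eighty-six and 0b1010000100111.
Convert nine thousand nine hundred eighty-six (English words) → 9×1000 + 9×100 + 86 = 9986 (decimal)
Convert 0b1010000100111 (binary) → 4096 + 1024 + 32 + 4 + 2 + 1 = 5159 (decimal)
Compute gcd(9986, 5159) = 1
1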